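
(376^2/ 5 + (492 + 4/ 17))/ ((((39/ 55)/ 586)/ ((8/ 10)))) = 19018962.86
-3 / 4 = -0.75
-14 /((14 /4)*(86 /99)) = -198 /43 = -4.60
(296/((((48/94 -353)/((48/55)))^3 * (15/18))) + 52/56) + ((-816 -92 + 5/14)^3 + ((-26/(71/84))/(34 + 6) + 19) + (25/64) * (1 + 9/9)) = -2204129503040867438605439642224711/2947760103791142974180000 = -747730285.18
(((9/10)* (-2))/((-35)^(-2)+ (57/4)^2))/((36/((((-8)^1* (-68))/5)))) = -0.03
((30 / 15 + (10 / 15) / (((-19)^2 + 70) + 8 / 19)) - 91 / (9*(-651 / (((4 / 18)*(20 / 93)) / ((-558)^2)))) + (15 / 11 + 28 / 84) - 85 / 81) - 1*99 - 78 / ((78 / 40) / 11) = -2637278111906814886 / 4917076247195343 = -536.35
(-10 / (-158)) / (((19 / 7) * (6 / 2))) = 0.01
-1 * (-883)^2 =-779689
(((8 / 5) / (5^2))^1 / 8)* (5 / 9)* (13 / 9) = 13 / 2025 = 0.01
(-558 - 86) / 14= -46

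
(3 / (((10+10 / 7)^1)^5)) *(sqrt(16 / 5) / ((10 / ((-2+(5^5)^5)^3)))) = 1334632757297158641760415065391498681732118129730224206007 *sqrt(5) / 40960000000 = 72859608650254521789955180000000000000000000000.00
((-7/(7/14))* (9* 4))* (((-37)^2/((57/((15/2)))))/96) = -143745/152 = -945.69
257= 257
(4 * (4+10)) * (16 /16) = 56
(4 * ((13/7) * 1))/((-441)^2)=52/1361367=0.00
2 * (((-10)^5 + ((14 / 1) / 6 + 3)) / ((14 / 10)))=-2999840 / 21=-142849.52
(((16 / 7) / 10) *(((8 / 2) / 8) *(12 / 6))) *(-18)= -144 / 35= -4.11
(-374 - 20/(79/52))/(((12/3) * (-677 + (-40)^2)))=-15293/145834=-0.10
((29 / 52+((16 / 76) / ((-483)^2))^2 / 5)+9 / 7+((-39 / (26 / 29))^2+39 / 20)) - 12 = 1884.04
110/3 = 36.67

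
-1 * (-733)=733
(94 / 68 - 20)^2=400689 / 1156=346.62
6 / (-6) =-1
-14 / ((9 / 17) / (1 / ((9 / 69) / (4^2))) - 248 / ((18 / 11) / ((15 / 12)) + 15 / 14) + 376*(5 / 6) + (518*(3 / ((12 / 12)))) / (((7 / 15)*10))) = -160541472 / 6217068355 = -0.03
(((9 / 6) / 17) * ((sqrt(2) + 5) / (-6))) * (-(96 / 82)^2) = 576 * sqrt(2) / 28577 + 2880 / 28577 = 0.13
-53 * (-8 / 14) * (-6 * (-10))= 12720 / 7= 1817.14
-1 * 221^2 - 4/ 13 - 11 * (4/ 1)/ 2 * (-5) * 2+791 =-621794/ 13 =-47830.31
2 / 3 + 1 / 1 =5 / 3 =1.67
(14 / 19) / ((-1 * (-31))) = 14 / 589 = 0.02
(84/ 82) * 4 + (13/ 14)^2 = 39857/ 8036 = 4.96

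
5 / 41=0.12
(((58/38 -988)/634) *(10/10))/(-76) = 18743/915496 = 0.02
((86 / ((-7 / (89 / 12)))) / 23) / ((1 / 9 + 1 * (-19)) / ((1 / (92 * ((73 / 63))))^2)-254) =6509727 / 353135774084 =0.00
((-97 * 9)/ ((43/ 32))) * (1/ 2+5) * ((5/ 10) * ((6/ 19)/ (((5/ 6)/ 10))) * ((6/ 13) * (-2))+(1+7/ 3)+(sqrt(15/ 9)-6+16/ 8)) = 91676640/ 10621-51216 * sqrt(15)/ 43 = 4018.65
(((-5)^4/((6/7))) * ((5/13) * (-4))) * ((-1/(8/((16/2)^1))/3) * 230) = 10062500/117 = 86004.27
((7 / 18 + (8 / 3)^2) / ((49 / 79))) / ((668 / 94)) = 55695 / 32732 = 1.70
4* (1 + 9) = 40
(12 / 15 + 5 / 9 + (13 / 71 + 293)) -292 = 2.54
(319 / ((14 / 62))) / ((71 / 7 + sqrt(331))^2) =367920245 / 31236921 - 34403831* sqrt(331) / 62473842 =1.76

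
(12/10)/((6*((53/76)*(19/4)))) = 0.06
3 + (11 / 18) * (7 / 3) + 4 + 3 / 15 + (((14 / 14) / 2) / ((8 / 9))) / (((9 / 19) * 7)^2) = 918383 / 105840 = 8.68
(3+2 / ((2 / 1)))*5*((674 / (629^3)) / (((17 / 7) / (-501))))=-47274360 / 4230589213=-0.01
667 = 667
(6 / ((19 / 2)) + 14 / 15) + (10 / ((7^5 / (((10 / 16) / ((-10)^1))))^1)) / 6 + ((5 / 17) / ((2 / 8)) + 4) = 8783195669 / 1302878640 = 6.74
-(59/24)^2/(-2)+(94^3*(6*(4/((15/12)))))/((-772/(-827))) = 18991220138429/1111680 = 17083351.45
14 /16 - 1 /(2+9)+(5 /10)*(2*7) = 685 /88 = 7.78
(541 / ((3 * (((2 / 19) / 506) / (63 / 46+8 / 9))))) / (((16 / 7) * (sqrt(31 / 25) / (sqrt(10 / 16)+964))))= 3700183025 * sqrt(31) * (sqrt(10)+3856) / 107136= 742098693.07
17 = 17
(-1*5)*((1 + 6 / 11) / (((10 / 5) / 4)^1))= -170 / 11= -15.45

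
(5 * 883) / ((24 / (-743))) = -136681.04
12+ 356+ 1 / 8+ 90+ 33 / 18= 11039 / 24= 459.96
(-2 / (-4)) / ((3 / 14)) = 7 / 3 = 2.33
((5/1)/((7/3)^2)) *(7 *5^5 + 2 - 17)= 20075.51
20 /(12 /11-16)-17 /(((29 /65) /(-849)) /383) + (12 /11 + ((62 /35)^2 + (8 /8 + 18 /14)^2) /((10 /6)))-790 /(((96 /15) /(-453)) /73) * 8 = 7217108882301281 /160217750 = 45045626.23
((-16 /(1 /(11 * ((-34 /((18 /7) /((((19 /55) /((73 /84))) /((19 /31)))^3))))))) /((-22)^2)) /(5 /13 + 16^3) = 4046778934016 /12637819783705875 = 0.00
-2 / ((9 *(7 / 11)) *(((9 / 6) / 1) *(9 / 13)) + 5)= -572 / 3131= -0.18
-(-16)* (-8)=-128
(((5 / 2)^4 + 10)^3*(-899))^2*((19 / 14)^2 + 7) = 327744857922208854070578125 / 3288334336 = 99668958333745554.42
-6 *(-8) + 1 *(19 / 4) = 52.75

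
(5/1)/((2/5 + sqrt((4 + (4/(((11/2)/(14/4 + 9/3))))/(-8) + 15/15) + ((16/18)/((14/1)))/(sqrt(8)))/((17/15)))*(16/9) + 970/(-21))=5/(-14326/315 + 80*sqrt(sqrt(2)/63 + 97/22)/51)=-0.12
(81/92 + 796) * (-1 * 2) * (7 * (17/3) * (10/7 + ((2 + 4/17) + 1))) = -13562905/46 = -294845.76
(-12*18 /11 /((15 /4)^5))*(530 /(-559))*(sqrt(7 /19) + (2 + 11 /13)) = 0.09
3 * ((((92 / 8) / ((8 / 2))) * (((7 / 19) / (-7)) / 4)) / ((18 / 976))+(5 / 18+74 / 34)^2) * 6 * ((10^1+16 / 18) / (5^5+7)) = 86568496 / 348255693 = 0.25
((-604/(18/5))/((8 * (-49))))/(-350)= -151/123480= -0.00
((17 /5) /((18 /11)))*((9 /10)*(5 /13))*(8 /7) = 374 /455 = 0.82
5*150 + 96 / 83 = 62346 / 83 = 751.16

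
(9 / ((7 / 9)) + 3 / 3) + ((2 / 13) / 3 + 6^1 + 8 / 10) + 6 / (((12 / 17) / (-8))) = -66308 / 1365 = -48.58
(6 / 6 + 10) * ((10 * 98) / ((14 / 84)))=64680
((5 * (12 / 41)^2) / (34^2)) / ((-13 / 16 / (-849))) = 2445120 / 6315517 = 0.39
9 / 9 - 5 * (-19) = 96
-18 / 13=-1.38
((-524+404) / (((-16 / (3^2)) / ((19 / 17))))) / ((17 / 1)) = 2565 / 578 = 4.44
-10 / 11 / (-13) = 10 / 143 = 0.07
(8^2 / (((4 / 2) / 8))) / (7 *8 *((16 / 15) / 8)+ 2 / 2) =3840 / 127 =30.24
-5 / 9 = -0.56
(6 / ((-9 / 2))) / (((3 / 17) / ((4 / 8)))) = -34 / 9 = -3.78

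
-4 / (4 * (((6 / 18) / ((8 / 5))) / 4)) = -19.20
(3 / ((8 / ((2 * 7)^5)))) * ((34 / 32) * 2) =428578.50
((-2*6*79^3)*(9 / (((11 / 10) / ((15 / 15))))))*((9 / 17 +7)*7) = -477103979520 / 187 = -2551358179.25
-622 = -622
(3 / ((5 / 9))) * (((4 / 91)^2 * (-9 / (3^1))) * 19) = -0.59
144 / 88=18 / 11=1.64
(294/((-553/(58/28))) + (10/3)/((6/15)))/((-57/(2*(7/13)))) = -0.14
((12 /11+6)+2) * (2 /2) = 100 /11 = 9.09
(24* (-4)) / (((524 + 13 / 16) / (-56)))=28672 / 2799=10.24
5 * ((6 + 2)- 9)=-5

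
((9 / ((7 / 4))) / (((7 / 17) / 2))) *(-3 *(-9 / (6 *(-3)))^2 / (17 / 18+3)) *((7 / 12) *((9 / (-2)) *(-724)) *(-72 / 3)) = 107670384 / 497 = 216640.61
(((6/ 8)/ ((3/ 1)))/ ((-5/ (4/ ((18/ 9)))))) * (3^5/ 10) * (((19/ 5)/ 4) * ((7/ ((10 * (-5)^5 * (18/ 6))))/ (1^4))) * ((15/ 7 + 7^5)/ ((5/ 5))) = 5658903/ 1953125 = 2.90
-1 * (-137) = 137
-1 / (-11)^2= -1 / 121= -0.01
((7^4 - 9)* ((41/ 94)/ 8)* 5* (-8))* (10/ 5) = -490360/ 47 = -10433.19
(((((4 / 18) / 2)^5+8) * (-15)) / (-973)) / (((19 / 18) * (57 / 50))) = 236196500 / 2304570933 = 0.10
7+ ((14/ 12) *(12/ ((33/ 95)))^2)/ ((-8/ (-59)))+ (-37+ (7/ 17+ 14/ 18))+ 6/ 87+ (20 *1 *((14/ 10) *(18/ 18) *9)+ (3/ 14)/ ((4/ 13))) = 315445196051/ 30065112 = 10492.07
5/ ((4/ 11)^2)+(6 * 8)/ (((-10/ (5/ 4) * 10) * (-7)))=21223/ 560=37.90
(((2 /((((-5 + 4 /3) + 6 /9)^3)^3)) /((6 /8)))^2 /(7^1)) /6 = 0.00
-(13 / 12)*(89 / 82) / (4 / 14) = -8099 / 1968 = -4.12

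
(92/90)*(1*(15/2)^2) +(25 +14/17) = 2833/34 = 83.32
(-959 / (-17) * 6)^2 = 33108516 / 289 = 114562.34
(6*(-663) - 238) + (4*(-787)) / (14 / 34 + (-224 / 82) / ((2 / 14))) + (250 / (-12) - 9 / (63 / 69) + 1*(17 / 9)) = -15189229 / 3726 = -4076.55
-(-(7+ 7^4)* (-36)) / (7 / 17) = -210528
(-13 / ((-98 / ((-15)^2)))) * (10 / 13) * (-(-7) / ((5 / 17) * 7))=78.06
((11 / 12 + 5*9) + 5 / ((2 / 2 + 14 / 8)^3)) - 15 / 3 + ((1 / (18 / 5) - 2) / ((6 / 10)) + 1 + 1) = 5791135 / 143748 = 40.29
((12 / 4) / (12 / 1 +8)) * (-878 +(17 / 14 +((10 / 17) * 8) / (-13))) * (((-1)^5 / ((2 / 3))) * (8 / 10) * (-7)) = -4885011 / 4420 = -1105.21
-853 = -853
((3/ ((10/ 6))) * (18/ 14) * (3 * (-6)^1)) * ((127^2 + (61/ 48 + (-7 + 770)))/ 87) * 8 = -65681037/ 1015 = -64710.38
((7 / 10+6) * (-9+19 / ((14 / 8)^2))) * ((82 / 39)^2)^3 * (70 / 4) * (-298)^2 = -61951385138656892096 / 24631206327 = -2515158385.51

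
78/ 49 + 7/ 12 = 1279/ 588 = 2.18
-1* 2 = -2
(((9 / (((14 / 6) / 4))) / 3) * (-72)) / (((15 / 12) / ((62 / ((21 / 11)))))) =-2356992 / 245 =-9620.38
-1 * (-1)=1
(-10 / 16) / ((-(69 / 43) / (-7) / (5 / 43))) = -175 / 552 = -0.32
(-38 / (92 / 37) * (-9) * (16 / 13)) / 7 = 50616 / 2093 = 24.18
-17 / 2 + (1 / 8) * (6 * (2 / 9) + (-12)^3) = -673 / 3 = -224.33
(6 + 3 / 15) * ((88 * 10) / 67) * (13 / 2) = 35464 / 67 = 529.31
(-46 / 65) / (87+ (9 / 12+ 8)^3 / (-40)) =-23552 / 2337985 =-0.01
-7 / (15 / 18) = -42 / 5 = -8.40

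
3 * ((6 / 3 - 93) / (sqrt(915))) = -91 * sqrt(915) / 305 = -9.03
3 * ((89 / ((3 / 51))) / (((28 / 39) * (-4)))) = -177021 / 112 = -1580.54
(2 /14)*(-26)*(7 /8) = -13 /4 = -3.25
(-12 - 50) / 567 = -62 / 567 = -0.11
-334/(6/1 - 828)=167/411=0.41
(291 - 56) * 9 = 2115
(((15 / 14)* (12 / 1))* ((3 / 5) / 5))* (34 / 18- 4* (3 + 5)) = -1626 / 35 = -46.46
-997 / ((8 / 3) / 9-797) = 26919 / 21511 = 1.25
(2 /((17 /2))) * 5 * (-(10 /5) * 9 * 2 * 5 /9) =-400 /17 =-23.53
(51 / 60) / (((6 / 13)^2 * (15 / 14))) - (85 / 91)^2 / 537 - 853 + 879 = 237912289789 / 8004414600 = 29.72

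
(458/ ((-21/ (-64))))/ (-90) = -14656/ 945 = -15.51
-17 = -17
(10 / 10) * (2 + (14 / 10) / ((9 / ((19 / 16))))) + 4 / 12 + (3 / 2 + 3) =5053 / 720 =7.02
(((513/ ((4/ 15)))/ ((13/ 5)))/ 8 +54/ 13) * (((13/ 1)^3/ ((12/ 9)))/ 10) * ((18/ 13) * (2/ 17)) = 14111253/ 5440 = 2593.98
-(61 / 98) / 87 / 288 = -61 / 2455488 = -0.00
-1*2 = -2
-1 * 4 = -4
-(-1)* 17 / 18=17 / 18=0.94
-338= -338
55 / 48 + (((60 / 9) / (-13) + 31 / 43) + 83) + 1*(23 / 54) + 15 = 24095641 / 241488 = 99.78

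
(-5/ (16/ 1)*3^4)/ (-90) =0.28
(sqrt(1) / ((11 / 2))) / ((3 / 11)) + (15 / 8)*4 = 49 / 6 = 8.17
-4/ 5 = -0.80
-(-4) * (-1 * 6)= -24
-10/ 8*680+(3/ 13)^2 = -143641/ 169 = -849.95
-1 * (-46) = 46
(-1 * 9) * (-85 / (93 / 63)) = 16065 / 31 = 518.23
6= 6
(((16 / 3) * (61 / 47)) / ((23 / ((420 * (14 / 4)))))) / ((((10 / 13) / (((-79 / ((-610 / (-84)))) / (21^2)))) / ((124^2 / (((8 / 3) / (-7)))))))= 3095065792 / 5405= 572630.12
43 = 43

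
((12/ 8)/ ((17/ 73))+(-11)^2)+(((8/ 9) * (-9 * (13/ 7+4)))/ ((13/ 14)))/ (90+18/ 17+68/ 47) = 126.90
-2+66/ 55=-4/ 5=-0.80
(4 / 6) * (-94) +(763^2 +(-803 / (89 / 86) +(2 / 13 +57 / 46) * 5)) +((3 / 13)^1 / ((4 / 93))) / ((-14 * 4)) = 10395817210613 / 17882592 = 581337.27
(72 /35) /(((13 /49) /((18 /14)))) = 648 /65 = 9.97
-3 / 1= -3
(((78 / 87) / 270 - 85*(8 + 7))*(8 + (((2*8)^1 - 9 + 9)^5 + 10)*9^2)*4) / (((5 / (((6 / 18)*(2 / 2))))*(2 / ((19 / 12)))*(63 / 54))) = -8055333693637672 / 411075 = -19595776181.08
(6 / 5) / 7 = 6 / 35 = 0.17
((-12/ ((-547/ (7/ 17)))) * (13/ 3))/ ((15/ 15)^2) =364/ 9299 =0.04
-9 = -9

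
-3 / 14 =-0.21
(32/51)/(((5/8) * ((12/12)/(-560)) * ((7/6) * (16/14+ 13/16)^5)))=-144371030687744/8563858750683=-16.86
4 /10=2 /5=0.40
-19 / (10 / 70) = -133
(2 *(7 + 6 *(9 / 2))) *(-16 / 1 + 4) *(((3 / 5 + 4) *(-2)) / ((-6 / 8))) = -50048 / 5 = -10009.60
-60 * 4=-240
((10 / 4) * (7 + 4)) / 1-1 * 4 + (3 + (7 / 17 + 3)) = 1017 / 34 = 29.91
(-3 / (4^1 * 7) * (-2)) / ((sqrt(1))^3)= 3 / 14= 0.21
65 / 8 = 8.12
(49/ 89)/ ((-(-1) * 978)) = 49/ 87042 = 0.00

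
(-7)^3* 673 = -230839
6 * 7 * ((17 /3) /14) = 17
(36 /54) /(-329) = -2 /987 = -0.00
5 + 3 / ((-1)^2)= 8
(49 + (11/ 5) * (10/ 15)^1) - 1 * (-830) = 13207/ 15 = 880.47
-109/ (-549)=109/ 549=0.20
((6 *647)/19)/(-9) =-1294/57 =-22.70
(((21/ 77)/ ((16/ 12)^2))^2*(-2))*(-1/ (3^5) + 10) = -7287/ 15488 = -0.47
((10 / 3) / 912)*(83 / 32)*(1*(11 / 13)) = 4565 / 569088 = 0.01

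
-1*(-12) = 12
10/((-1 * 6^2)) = -5/18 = -0.28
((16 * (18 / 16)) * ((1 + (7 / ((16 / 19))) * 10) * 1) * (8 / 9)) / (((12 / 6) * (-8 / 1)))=-673 / 8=-84.12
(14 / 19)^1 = 14 / 19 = 0.74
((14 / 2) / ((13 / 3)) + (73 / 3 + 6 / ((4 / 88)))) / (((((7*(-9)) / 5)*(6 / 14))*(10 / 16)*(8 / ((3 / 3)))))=-6160 / 1053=-5.85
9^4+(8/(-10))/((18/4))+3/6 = 590519/90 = 6561.32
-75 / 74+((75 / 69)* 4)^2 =700325 / 39146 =17.89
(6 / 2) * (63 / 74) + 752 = 55837 / 74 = 754.55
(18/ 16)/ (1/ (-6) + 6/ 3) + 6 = 291/ 44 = 6.61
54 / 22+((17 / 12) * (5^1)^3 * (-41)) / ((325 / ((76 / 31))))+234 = 2416244 / 13299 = 181.69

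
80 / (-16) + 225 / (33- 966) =-1630 / 311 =-5.24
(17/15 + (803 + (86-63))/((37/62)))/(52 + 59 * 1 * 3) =768809/127095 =6.05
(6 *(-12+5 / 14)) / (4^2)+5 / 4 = -349 / 112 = -3.12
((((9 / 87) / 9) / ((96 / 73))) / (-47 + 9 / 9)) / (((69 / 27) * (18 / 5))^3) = -9125 / 37395712512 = -0.00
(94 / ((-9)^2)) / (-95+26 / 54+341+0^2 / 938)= 94 / 19965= 0.00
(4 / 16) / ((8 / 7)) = 7 / 32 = 0.22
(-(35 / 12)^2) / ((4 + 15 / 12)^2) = -25 / 81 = -0.31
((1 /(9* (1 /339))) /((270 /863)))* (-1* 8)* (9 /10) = -195038 /225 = -866.84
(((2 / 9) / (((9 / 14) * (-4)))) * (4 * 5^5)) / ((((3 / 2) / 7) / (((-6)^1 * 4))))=9800000 / 81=120987.65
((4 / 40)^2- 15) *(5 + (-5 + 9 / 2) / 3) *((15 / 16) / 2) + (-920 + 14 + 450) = -627151 / 1280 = -489.96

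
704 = 704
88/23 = 3.83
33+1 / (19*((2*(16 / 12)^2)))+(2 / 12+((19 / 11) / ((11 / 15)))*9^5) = 30703355443 / 220704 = 139115.54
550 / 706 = 275 / 353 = 0.78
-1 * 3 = -3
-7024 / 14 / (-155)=3512 / 1085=3.24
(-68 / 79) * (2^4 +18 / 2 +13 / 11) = -19584 / 869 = -22.54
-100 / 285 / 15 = -4 / 171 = -0.02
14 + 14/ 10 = 77/ 5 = 15.40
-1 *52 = -52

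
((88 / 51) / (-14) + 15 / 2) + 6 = 9551 / 714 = 13.38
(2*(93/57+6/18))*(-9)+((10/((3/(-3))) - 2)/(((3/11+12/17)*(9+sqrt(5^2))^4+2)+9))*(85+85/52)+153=2150232804/18283681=117.60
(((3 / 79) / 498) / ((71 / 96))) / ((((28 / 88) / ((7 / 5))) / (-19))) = -0.01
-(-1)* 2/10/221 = 0.00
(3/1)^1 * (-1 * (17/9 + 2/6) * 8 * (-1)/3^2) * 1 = 160/27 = 5.93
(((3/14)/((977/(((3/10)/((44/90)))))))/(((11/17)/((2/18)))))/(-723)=-51/1595456632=-0.00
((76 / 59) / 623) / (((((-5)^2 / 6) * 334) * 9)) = 76 / 460381425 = 0.00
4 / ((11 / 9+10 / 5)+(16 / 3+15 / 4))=0.33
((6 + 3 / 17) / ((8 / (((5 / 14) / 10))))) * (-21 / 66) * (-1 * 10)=525 / 5984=0.09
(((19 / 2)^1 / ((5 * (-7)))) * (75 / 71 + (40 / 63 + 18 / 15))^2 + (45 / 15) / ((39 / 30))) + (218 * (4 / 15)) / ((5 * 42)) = 143628022037 / 455175834750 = 0.32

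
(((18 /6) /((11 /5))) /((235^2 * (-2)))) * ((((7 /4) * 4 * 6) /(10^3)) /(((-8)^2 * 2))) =-63 /15551360000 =-0.00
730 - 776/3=1414/3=471.33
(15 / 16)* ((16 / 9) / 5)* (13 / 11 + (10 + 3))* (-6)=-312 / 11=-28.36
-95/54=-1.76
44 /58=22 /29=0.76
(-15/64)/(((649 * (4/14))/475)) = -49875/83072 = -0.60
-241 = -241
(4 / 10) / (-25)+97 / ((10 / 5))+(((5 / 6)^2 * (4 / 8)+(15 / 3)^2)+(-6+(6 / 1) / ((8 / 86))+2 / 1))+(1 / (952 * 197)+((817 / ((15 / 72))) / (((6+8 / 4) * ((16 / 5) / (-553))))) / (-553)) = 121325427541 / 421974000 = 287.52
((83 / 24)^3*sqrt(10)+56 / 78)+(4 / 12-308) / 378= -1415 / 14742+571787*sqrt(10) / 13824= 130.70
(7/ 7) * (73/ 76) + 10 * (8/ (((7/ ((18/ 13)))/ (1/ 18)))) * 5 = 37043/ 6916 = 5.36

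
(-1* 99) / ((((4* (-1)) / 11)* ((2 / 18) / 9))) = 88209 / 4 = 22052.25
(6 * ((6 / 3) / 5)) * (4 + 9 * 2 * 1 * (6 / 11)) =33.16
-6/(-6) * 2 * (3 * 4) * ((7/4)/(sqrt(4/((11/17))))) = 21 * sqrt(187)/17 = 16.89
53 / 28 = 1.89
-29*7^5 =-487403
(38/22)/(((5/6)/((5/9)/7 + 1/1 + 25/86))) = 141037/49665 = 2.84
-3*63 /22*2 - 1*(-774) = 8325 /11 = 756.82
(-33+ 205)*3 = 516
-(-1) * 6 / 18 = 1 / 3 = 0.33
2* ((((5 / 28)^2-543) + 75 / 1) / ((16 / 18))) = -1052.93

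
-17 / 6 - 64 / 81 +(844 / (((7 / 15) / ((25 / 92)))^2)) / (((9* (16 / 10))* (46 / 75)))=88943876653 / 3090612672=28.78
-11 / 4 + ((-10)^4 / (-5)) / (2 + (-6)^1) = 1989 / 4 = 497.25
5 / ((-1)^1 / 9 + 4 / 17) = 765 / 19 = 40.26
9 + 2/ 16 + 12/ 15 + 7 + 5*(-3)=77/ 40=1.92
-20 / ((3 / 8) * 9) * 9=-160 / 3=-53.33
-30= -30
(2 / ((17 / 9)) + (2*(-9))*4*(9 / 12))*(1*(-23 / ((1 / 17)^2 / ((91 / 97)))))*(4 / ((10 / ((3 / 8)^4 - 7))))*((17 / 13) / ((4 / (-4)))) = 59863978755 / 49664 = 1205379.73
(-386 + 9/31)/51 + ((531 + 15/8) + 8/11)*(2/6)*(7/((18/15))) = 859808569/834768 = 1030.00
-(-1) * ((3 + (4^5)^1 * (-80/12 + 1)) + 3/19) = -330572/57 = -5799.51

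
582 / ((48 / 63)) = 6111 / 8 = 763.88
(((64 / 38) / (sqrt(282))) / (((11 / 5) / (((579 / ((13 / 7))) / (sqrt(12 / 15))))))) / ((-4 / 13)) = -13510 *sqrt(1410) / 9823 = -51.64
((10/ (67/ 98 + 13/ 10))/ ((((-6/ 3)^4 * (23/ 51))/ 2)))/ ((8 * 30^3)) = 833/ 128770560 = 0.00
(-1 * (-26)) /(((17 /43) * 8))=559 /68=8.22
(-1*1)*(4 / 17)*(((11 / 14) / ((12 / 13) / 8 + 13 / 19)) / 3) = -10868 / 141015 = -0.08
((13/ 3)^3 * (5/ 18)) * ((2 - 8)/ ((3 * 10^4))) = -2197/ 486000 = -0.00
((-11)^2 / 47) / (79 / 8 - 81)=-968 / 26743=-0.04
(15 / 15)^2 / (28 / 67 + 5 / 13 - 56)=-871 / 48077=-0.02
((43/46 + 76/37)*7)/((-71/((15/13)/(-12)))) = 0.03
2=2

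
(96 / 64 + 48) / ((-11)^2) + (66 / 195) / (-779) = 455231 / 1113970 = 0.41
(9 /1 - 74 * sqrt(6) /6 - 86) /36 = -2.98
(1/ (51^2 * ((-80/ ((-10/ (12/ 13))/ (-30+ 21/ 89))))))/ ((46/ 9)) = -1157/ 3380717376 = -0.00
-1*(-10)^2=-100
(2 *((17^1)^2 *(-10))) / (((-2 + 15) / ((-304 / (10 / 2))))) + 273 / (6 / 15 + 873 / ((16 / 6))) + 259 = 664543823 / 24349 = 27292.45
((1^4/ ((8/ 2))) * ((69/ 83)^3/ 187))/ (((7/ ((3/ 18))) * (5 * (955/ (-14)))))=-109503/ 2042251627900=-0.00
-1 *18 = -18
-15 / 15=-1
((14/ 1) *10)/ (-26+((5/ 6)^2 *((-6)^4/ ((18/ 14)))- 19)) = 28/ 131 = 0.21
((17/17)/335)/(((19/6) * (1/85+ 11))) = 17/198588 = 0.00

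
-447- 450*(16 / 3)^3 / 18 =-114469 / 27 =-4239.59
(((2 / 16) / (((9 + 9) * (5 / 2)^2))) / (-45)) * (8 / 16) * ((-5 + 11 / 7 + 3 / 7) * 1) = 1 / 27000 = 0.00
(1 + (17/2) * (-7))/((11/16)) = -936/11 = -85.09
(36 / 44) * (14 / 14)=9 / 11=0.82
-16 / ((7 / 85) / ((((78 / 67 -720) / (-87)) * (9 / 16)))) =-12281310 / 13601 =-902.97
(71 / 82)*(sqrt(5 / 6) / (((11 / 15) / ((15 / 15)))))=355*sqrt(30) / 1804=1.08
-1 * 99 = -99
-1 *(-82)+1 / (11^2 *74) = 734229 / 8954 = 82.00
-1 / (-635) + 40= 25401 / 635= 40.00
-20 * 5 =-100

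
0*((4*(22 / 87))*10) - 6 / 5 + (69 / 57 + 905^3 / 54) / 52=263965.21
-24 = -24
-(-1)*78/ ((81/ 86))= 2236/ 27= 82.81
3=3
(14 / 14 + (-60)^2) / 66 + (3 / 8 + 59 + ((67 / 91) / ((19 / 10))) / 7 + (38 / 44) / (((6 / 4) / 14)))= 389978201 / 3195192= 122.05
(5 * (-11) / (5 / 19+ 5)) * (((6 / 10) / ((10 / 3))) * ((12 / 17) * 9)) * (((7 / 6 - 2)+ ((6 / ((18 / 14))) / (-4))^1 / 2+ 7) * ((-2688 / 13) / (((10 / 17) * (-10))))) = -95276412 / 40625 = -2345.27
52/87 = 0.60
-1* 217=-217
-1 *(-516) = 516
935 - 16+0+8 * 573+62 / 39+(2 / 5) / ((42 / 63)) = 1073512 / 195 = 5505.19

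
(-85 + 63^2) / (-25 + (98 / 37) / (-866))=-31112782 / 200287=-155.34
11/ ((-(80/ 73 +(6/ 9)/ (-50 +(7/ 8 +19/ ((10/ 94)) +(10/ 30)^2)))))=-37460753/ 3749600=-9.99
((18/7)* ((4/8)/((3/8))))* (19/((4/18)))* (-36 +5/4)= -71307/7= -10186.71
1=1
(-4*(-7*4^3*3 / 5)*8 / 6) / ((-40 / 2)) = -1792 / 25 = -71.68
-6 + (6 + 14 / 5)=14 / 5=2.80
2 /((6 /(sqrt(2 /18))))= 1 /9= 0.11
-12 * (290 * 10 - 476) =-29088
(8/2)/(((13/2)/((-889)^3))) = -5620762952/13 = -432366380.92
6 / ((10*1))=0.60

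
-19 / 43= -0.44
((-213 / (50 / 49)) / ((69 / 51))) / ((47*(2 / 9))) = -1596861 / 108100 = -14.77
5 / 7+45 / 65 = 128 / 91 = 1.41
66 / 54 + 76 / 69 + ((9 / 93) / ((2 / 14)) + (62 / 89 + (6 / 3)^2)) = 7.70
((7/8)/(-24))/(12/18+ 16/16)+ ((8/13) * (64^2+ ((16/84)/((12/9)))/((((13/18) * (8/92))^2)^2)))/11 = 6796440623153/9148659520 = 742.89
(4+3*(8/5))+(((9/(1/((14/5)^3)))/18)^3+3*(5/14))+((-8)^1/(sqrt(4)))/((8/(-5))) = 18247556561/13671875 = 1334.68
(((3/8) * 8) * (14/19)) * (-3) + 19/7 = -521/133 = -3.92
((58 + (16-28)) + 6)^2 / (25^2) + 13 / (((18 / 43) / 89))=31143047 / 11250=2768.27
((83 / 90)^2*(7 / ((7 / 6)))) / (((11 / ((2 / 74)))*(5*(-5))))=-6889 / 13736250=-0.00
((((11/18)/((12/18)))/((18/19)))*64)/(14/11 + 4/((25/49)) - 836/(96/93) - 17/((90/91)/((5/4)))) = -1839200/24420777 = -0.08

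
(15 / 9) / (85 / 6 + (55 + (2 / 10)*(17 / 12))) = 100 / 4167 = 0.02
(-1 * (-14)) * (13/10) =18.20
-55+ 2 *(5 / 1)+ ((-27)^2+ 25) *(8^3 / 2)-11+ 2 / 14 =1350777 / 7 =192968.14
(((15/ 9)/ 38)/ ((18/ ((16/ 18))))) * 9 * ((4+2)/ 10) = 2/ 171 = 0.01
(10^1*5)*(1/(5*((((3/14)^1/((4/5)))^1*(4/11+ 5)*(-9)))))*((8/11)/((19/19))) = -896/1593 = -0.56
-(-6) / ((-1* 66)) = -1 / 11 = -0.09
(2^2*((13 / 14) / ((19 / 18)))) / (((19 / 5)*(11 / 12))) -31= -833627 / 27797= -29.99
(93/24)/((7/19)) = 589/56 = 10.52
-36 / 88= -9 / 22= -0.41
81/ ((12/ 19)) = 513/ 4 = 128.25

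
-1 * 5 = -5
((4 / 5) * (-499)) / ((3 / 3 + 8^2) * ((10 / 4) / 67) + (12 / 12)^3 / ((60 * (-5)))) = -8023920 / 48683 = -164.82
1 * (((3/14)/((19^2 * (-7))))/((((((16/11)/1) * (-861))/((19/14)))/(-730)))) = -4015/59852128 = -0.00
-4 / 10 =-2 / 5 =-0.40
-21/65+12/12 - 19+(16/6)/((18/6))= -10199/585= -17.43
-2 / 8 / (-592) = 0.00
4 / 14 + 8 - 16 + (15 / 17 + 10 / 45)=-7079 / 1071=-6.61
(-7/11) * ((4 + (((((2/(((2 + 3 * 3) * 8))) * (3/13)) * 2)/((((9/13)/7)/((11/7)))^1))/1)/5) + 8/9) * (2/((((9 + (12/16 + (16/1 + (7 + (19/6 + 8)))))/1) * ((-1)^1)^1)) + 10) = -31.18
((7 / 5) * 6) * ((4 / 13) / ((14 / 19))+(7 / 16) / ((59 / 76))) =63213 / 7670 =8.24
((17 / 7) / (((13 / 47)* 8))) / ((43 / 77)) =1.97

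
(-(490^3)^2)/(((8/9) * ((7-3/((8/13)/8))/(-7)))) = -13625017088484375/4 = -3406254272121093.75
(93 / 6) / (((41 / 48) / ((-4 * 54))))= -160704 / 41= -3919.61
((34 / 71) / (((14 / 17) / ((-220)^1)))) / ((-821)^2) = -63580 / 334998377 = -0.00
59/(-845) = -59/845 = -0.07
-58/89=-0.65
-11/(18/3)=-11/6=-1.83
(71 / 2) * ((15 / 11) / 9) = 355 / 66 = 5.38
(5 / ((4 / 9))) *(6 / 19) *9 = 1215 / 38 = 31.97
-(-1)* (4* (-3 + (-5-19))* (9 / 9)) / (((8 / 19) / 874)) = -224181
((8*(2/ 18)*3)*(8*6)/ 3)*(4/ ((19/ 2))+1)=60.63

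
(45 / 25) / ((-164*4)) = -9 / 3280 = -0.00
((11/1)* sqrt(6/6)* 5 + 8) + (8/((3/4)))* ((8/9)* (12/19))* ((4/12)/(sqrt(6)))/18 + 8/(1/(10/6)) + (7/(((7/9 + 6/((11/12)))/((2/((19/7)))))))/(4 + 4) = 256* sqrt(6)/13851 + 12632453/165300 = 76.47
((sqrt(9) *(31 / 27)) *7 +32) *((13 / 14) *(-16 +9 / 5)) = -93223 / 126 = -739.87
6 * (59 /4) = 177 /2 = 88.50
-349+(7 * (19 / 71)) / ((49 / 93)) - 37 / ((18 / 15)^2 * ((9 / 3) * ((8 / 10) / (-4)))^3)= -109413167 / 483084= -226.49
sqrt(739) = 27.18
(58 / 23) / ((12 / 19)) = 551 / 138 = 3.99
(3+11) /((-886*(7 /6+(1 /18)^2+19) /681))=-1544508 /2895005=-0.53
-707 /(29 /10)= -243.79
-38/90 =-0.42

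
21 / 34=0.62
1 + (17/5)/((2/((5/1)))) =19/2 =9.50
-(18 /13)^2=-324 /169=-1.92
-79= -79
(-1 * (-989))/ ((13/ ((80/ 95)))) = 15824/ 247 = 64.06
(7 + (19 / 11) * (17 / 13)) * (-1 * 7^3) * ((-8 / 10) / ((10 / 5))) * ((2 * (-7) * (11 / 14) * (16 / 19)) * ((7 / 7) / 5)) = -14532224 / 6175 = -2353.40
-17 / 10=-1.70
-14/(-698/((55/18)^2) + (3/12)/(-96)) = 16262400/86845393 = 0.19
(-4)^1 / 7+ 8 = 52 / 7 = 7.43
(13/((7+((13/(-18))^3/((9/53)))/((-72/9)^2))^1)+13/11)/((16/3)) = 2353639665/4118080208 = 0.57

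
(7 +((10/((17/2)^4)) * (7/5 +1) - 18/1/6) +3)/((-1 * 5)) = -585031/417605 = -1.40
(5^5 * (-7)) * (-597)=13059375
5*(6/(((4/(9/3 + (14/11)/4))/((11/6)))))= 365/8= 45.62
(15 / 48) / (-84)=-5 / 1344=-0.00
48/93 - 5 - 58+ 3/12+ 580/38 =-110663/2356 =-46.97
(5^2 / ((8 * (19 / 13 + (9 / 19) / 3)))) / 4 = 247 / 512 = 0.48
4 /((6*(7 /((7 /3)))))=2 /9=0.22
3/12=1/4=0.25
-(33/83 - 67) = 5528/83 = 66.60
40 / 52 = 10 / 13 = 0.77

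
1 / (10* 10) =1 / 100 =0.01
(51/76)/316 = 51/24016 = 0.00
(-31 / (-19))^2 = 961 / 361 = 2.66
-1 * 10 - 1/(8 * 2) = -10.06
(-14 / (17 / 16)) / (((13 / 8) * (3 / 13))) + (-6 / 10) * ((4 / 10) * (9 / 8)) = -180577 / 5100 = -35.41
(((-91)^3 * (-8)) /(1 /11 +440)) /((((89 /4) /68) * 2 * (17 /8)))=4244111872 /430849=9850.58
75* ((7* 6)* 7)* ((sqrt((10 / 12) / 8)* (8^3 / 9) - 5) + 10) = 110250 + 313600* sqrt(15) / 3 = 515105.86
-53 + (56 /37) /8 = -1954 /37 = -52.81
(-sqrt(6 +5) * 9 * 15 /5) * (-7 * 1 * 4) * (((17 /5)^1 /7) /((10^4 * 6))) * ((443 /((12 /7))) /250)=158151 * sqrt(11) /25000000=0.02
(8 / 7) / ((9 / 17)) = 136 / 63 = 2.16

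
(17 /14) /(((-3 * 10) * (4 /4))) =-17 /420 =-0.04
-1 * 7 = -7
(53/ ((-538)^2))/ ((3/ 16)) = 212/ 217083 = 0.00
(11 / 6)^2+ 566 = 20497 / 36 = 569.36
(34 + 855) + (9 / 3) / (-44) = 39113 / 44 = 888.93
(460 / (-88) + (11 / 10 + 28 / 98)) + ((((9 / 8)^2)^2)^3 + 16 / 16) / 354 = -35843989186672031 / 9365777484349440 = -3.83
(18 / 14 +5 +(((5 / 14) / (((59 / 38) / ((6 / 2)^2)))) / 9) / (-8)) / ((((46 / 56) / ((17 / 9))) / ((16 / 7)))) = 312392 / 9499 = 32.89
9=9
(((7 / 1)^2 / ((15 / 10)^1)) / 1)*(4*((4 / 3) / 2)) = 784 / 9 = 87.11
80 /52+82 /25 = 1566 /325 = 4.82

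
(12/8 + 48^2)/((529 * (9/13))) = 19981/3174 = 6.30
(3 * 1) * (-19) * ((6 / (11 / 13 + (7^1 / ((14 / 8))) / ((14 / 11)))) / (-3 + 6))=-3458 / 121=-28.58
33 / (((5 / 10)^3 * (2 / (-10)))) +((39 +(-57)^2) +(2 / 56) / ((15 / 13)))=1968.03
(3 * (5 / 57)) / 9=5 / 171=0.03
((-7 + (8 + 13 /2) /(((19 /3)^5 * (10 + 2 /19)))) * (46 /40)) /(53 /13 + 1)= -34912814833 /22019036160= -1.59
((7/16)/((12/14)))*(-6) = -49/16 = -3.06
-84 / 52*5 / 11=-105 / 143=-0.73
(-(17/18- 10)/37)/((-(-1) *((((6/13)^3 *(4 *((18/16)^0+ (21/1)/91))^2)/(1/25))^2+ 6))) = 22470934171387/326373812494388604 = 0.00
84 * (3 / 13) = 19.38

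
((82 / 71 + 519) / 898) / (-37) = -36931 / 2359046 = -0.02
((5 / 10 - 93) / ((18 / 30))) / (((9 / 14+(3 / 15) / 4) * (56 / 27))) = -41625 / 388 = -107.28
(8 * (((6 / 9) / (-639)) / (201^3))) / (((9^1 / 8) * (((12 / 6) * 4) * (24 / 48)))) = -32 / 140104729053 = -0.00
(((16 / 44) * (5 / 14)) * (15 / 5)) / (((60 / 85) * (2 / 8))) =170 / 77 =2.21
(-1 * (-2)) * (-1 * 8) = -16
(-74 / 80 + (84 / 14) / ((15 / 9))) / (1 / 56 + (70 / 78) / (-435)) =2541357 / 15005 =169.37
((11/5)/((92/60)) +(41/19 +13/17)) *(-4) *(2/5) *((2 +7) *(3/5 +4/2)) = -30299256/185725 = -163.14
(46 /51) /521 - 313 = -8316677 /26571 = -313.00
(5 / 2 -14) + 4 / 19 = -429 / 38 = -11.29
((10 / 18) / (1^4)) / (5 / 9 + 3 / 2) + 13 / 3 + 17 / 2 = 2909 / 222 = 13.10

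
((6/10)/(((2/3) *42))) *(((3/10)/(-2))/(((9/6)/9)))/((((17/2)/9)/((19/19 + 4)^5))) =-30375/476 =-63.81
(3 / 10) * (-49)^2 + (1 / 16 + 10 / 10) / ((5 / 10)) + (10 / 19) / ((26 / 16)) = 7140759 / 9880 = 722.75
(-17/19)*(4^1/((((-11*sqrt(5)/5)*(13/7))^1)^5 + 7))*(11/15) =231100063088125/50953642274289580056267 + 939684359354675935*sqrt(5)/50953642274289580056267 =0.00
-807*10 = -8070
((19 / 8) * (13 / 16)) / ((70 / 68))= 1.87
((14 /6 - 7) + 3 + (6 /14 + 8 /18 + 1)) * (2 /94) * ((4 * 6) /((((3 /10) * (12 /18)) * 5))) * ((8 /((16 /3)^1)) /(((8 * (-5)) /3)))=-39 /3290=-0.01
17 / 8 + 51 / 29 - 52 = -11163 / 232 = -48.12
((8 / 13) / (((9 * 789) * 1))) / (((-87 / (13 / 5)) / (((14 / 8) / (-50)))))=7 / 77223375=0.00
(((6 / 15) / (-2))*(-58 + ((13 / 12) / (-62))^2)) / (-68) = -32104919 / 188202240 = -0.17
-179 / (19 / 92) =-16468 / 19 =-866.74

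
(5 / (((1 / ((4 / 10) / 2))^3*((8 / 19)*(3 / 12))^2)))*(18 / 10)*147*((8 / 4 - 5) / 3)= -477603 / 500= -955.21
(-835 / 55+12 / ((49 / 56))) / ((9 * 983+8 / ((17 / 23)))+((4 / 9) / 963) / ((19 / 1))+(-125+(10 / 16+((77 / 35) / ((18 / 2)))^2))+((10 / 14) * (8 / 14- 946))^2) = -64013884200 / 20273386212921677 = -0.00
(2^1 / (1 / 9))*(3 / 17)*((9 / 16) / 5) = 243 / 680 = 0.36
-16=-16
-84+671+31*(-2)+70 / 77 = 5785 / 11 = 525.91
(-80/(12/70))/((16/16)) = -1400/3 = -466.67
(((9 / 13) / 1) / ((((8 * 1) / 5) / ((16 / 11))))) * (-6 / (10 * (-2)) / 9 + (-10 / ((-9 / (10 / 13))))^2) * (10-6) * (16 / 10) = 3346016 / 1087515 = 3.08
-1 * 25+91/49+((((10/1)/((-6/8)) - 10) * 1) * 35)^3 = -102942879374/189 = -544671319.44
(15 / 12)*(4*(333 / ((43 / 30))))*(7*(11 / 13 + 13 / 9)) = 10411800 / 559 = 18625.76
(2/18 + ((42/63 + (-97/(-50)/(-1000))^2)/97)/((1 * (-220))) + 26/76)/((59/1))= 4134339998391061/538248150000000000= 0.01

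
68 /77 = 0.88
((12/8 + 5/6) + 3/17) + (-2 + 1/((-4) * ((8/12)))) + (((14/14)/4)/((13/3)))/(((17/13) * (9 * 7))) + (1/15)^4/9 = 58776577/433755000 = 0.14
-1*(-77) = 77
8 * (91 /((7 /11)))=1144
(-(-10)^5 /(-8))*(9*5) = -562500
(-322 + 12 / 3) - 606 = -924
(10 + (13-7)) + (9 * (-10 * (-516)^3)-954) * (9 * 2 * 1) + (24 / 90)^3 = 751169356978564 / 3375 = 222568698364.02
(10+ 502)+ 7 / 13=6663 / 13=512.54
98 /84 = 7 /6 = 1.17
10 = 10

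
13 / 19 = 0.68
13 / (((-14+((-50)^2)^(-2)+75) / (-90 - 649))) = -60043750000 / 381250001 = -157.49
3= 3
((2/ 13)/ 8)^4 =0.00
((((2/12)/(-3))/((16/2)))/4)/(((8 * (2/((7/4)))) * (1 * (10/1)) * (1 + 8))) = -7/3317760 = -0.00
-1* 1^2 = -1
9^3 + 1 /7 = 5104 /7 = 729.14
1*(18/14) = 1.29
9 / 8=1.12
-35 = -35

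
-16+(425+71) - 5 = 475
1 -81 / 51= -10 / 17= -0.59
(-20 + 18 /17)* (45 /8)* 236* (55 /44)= -2137275 /68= -31430.51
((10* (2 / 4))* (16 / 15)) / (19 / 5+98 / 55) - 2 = -962 / 921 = -1.04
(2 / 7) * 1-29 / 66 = -71 / 462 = -0.15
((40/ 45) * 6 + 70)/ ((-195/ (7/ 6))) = -791/ 1755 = -0.45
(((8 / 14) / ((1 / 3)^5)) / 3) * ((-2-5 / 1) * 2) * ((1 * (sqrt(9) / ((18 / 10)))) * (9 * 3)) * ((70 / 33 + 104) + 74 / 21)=-246188160 / 77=-3197248.83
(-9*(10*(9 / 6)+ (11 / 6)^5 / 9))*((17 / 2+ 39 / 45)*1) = -340237891 / 233280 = -1458.50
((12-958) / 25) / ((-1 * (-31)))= -946 / 775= -1.22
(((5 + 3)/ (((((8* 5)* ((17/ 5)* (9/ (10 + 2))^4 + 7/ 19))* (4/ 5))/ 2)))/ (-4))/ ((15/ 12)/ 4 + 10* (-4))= 9728/ 4460621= 0.00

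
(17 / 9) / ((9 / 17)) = 3.57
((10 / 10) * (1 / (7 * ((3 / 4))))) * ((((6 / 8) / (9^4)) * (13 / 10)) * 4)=26 / 229635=0.00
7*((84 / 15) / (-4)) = -49 / 5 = -9.80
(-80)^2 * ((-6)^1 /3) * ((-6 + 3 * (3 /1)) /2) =-19200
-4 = -4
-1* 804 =-804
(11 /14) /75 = 0.01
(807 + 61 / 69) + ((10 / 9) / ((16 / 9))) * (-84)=104243 / 138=755.38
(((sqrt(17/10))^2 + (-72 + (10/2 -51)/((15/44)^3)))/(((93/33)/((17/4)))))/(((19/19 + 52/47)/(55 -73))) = 6640850947/418500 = 15868.22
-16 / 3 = -5.33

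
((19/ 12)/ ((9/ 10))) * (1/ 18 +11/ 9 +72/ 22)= 85595/ 10692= 8.01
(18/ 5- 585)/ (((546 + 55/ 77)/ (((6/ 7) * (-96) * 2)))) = 3348864/ 19135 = 175.01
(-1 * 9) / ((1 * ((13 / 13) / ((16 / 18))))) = -8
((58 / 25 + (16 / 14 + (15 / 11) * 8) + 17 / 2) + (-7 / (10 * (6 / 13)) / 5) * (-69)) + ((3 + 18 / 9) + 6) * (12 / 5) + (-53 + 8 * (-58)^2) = 41470971 / 1540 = 26929.20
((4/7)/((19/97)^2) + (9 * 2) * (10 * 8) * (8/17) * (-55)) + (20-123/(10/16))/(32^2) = -2048607750579/54987520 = -37255.87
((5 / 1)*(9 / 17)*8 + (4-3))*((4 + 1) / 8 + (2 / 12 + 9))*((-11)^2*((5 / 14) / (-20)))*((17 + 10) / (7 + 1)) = -96479955 / 60928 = -1583.51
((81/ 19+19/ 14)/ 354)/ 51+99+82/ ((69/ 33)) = 15266749541/ 110454372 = 138.22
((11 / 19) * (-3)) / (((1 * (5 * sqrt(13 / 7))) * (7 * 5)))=-33 * sqrt(91) / 43225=-0.01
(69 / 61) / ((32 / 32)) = 69 / 61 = 1.13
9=9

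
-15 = -15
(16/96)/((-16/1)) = -1/96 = -0.01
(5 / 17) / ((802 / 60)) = 150 / 6817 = 0.02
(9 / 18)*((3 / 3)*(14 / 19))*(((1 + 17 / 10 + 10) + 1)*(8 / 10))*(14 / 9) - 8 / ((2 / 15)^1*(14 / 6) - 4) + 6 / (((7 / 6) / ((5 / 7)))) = 210781084 / 17386425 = 12.12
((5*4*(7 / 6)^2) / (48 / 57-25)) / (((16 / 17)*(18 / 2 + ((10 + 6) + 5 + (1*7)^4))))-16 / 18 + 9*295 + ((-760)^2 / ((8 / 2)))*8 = 1157854.11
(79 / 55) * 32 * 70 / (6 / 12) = 70784 / 11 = 6434.91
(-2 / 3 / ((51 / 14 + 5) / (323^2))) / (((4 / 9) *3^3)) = -730303 / 1089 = -670.62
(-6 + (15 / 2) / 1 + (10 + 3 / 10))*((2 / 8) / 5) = 59 / 100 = 0.59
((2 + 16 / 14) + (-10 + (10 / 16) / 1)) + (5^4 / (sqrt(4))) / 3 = 16453 / 168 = 97.93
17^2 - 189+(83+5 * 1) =188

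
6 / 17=0.35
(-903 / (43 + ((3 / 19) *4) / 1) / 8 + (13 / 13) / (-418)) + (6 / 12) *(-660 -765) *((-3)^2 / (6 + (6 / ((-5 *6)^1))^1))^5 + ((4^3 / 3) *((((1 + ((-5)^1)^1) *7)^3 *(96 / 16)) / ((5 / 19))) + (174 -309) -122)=-1518761751978973081093 / 142151287475560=-10684122.38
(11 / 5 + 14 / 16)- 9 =-237 / 40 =-5.92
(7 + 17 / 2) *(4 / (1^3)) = 62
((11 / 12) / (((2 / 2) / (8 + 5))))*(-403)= -57629 / 12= -4802.42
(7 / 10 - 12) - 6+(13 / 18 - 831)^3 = -16690055297593 / 29160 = -572361292.78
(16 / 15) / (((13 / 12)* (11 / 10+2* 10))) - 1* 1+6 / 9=-2359 / 8229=-0.29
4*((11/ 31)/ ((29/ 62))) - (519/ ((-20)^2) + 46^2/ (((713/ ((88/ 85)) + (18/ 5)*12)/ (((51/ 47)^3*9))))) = -12220083233404309/ 387839413044400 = -31.51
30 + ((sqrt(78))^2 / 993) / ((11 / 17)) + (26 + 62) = 430080 / 3641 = 118.12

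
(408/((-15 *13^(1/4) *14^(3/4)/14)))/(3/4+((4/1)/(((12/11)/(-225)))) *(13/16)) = 2176 *13^(3/4) *14^(1/4)/696345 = 0.04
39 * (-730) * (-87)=2476890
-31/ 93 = -0.33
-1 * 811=-811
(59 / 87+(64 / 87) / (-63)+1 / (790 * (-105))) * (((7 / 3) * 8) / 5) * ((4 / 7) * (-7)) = -230865424 / 23196375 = -9.95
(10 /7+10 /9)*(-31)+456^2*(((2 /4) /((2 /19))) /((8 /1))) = 123383.27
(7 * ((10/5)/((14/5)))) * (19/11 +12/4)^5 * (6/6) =1901020160/161051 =11803.84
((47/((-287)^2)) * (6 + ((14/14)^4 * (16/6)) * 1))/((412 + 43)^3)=94/1790506433625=0.00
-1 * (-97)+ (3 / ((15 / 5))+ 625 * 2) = 1348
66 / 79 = 0.84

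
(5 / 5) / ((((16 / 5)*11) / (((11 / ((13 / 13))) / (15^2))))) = 1 / 720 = 0.00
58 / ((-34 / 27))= -783 / 17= -46.06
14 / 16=7 / 8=0.88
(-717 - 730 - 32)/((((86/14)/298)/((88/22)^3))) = -197452416/43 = -4591916.65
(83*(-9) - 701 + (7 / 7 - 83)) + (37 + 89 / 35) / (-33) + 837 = -801799 / 1155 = -694.20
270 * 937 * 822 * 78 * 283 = 4590460035720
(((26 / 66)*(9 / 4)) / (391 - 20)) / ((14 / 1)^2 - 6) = 39 / 3101560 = 0.00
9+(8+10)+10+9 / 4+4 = 173 / 4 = 43.25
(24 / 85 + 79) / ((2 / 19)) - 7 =126851 / 170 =746.18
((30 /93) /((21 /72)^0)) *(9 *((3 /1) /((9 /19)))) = 570 /31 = 18.39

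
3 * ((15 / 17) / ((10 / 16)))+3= 123 / 17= 7.24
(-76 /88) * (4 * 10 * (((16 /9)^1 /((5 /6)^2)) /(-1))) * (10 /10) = 88.44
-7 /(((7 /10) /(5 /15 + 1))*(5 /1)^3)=-0.11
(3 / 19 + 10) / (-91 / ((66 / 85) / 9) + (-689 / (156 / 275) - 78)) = -25476 / 5887169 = -0.00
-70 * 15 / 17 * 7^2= -51450 / 17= -3026.47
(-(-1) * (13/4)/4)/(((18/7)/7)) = 637/288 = 2.21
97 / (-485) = -1 / 5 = -0.20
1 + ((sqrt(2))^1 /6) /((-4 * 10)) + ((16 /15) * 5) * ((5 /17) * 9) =257 /17 - sqrt(2) /240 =15.11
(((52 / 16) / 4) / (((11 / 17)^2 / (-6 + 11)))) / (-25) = -3757 / 9680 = -0.39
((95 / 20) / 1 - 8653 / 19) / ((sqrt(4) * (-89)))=2.53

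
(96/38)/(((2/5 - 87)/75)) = -18000/8227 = -2.19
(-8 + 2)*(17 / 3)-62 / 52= -915 / 26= -35.19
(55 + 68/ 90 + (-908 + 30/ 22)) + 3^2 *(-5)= -895.88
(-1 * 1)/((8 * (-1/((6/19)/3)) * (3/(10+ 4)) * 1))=7/114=0.06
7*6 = 42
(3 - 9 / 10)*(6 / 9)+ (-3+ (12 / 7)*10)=544 / 35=15.54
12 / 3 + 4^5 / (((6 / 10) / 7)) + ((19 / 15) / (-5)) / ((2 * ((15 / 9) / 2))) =4481443 / 375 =11950.51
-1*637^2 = -405769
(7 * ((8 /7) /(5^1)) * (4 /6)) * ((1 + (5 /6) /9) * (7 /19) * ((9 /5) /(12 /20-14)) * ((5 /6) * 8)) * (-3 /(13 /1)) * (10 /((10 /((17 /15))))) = 0.10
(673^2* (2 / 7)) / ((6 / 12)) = 1811716 / 7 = 258816.57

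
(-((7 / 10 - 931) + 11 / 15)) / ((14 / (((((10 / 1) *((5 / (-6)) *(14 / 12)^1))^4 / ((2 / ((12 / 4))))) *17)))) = 15127071.55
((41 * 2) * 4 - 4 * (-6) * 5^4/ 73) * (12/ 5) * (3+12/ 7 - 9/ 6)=2102976/ 511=4115.41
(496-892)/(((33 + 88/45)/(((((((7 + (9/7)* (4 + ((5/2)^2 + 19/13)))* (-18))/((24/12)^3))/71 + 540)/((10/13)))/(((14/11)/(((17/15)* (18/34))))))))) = -276478353/73840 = -3744.29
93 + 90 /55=1041 /11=94.64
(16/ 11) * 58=928/ 11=84.36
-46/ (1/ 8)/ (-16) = 23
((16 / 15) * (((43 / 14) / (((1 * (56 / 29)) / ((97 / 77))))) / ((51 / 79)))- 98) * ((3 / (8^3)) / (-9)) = 273306049 / 4433425920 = 0.06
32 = 32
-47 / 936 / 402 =-47 / 376272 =-0.00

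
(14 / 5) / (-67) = -14 / 335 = -0.04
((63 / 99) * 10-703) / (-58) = 7663 / 638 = 12.01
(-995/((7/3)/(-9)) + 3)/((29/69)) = 1855134/203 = 9138.59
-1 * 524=-524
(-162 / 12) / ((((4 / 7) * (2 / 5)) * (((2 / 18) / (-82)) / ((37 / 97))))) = 12902085 / 776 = 16626.40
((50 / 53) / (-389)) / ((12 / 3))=-25 / 41234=-0.00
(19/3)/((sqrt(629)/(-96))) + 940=940 - 608 * sqrt(629)/629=915.76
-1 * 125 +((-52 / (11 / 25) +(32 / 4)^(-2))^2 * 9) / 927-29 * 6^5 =-11511089864071 / 51048448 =-225493.43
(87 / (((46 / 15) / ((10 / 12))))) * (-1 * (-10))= 10875 / 46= 236.41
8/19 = 0.42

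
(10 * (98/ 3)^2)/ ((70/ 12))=5488/ 3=1829.33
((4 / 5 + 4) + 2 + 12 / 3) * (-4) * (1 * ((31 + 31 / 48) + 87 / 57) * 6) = -816831 / 95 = -8598.22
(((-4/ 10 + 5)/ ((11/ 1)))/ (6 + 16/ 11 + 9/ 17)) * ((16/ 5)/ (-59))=-0.00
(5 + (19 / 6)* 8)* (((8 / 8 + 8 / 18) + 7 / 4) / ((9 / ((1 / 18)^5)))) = 10465 / 1836660096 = 0.00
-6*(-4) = 24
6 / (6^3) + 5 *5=901 / 36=25.03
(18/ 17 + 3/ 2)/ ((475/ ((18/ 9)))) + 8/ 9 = 65383/ 72675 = 0.90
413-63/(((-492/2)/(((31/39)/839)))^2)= 2973246334416365/7199143666884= 413.00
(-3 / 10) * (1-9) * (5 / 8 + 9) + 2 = 251 / 10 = 25.10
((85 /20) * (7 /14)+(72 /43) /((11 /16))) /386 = 17257 /1460624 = 0.01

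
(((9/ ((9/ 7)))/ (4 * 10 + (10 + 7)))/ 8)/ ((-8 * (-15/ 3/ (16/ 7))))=1/ 1140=0.00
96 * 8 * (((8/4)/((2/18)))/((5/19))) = 262656/5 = 52531.20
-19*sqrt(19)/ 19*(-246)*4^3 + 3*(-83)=-249 + 15744*sqrt(19)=68377.50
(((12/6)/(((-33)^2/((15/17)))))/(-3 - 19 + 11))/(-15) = 0.00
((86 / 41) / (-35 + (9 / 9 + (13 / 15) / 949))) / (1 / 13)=-1224210 / 1526389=-0.80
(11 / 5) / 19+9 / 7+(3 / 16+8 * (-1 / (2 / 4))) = -153333 / 10640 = -14.41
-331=-331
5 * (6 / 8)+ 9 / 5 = 111 / 20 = 5.55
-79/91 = -0.87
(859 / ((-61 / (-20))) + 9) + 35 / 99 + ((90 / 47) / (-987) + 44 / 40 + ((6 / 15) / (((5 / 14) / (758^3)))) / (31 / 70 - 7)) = -3542731594001213527 / 47624339070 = -74389097.32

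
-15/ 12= -5/ 4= -1.25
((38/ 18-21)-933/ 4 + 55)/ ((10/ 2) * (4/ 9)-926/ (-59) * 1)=-418723/ 38056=-11.00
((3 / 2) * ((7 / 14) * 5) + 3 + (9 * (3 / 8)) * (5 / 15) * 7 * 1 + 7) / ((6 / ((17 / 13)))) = 2941 / 624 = 4.71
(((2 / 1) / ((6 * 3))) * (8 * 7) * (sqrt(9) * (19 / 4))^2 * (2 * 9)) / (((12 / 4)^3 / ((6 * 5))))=25270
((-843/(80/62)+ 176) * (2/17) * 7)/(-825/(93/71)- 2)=4143181/6659580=0.62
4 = 4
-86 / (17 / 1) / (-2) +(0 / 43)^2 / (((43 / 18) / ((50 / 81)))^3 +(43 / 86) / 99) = 2.53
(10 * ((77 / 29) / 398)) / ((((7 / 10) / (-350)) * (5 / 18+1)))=-3465000 / 132733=-26.11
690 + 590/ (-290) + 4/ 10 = 99813/ 145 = 688.37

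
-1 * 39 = -39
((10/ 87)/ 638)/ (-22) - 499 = -499.00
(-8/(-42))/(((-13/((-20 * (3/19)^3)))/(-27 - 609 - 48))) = -25920/32851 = -0.79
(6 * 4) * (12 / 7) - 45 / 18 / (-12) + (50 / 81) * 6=68123 / 1512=45.05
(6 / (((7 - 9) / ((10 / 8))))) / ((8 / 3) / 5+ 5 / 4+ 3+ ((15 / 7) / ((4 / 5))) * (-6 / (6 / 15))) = 0.11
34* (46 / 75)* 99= 51612 / 25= 2064.48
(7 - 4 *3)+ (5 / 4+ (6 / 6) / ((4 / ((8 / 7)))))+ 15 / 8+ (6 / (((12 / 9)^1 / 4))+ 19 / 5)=5659 / 280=20.21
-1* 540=-540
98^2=9604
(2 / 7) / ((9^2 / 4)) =8 / 567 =0.01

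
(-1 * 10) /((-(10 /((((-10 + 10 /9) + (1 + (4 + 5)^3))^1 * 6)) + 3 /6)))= 3245 /163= 19.91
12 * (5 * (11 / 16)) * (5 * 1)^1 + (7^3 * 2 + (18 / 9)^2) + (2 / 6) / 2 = 896.42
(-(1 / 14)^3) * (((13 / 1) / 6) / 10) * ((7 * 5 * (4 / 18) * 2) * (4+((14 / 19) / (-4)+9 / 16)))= -17303 / 3217536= -0.01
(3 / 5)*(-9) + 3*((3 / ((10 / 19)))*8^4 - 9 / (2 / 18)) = 348966 / 5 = 69793.20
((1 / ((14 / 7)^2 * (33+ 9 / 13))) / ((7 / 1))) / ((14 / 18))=39 / 28616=0.00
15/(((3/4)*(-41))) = -20/41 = -0.49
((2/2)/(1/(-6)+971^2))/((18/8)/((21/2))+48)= 28/1272835125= 0.00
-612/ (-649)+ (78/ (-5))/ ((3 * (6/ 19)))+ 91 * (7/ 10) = 937993/ 19470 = 48.18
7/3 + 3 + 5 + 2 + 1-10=10/3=3.33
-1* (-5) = 5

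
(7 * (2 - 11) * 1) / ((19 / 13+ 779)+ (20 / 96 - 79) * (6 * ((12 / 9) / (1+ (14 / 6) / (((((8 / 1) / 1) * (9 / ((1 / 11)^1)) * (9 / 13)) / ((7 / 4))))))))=-0.41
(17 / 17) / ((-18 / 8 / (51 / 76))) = -0.30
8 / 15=0.53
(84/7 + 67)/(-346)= -79/346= -0.23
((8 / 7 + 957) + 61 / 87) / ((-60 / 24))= -1167872 / 3045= -383.54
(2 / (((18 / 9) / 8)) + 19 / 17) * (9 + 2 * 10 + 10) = 6045 / 17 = 355.59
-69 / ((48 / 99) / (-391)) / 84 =296769 / 448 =662.43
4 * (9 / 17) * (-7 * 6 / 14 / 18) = -6 / 17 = -0.35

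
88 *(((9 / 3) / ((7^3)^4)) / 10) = 132 / 69206436005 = 0.00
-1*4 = -4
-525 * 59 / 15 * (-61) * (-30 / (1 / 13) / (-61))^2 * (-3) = -15446877.05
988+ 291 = 1279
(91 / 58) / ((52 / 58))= 7 / 4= 1.75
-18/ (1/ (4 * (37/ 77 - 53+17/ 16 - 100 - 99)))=2777067/ 154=18032.90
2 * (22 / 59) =44 / 59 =0.75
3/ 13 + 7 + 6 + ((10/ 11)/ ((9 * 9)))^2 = 136548832/ 10320453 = 13.23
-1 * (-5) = 5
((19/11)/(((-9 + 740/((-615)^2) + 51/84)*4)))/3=-3353595/195496741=-0.02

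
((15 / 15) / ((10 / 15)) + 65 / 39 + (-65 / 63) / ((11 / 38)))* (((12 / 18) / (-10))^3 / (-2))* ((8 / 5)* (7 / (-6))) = 551 / 5011875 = 0.00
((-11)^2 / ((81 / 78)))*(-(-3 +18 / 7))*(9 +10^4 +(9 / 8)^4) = 64498387525 / 129024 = 499894.50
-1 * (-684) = 684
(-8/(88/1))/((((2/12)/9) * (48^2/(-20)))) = 15/352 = 0.04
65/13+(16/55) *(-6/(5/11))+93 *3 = 7004/25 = 280.16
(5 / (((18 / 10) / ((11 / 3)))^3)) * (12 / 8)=831875 / 13122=63.40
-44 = -44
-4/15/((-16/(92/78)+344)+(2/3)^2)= -69/85615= -0.00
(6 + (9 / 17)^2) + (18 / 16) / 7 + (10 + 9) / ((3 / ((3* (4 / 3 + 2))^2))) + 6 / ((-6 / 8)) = 631.77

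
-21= -21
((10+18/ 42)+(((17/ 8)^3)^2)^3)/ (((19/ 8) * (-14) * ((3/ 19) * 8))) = -98442906215565267121895/ 5296233161787703296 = -18587.34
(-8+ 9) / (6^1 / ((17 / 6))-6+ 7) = 17 / 53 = 0.32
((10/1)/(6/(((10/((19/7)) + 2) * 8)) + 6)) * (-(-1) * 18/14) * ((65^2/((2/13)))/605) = 71182800/747901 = 95.18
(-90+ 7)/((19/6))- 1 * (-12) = -14.21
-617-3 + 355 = -265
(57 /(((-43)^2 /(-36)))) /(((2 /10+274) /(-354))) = 1210680 /844993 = 1.43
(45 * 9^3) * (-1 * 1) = -32805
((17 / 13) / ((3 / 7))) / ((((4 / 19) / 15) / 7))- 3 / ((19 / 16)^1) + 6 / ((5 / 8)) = 7552769 / 4940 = 1528.90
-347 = -347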